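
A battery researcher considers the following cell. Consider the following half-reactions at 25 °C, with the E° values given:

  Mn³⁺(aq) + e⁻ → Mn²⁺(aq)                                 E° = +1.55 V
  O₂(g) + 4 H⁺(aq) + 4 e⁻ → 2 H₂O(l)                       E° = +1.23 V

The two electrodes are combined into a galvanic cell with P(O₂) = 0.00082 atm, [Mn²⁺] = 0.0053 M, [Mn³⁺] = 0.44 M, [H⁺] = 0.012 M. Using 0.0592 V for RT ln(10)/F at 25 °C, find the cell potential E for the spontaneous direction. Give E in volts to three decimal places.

+0.593 V

Mn³⁺/Mn²⁺ is the cathode (higher E°), O₂/H₂O the anode: E°cell = +1.55 − (+1.23) = +0.32 V, n = 4.
Overall: 4 Mn³⁺(aq) + 2 H₂O(l) → 4 Mn²⁺(aq) + O₂(g) + 4 H⁺(aq)
Q = [Mn²⁺]^4·P(O₂)·[H⁺]^4 / ([Mn³⁺]^4); log Q = -18.446.
E = E° − (0.0592/n) log Q = +0.32 − (0.0592/4)(-18.446) = +0.593 V.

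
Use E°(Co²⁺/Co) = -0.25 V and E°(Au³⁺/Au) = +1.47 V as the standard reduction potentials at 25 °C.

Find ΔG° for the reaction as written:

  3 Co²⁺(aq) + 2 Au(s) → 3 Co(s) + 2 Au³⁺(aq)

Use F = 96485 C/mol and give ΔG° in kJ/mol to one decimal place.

As written, Co²⁺/Co is reduced (cathode) and Au³⁺/Au is oxidised (anode), so E°cell = (-0.25) − (+1.47) = -1.72 V.
Balancing electrons gives n = 6.
ΔG° = −nFE° = −(6)(96485)(-1.72) = 995,725 J = +995.7 kJ/mol.

+995.7 kJ/mol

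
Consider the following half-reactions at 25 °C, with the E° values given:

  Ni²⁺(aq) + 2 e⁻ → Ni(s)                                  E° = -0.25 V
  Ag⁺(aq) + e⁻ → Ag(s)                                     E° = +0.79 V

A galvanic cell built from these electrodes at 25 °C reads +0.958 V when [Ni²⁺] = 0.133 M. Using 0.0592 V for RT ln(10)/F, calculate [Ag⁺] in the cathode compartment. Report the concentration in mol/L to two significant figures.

0.015 M

Ag⁺/Ag is the cathode, Ni²⁺/Ni the anode: E°cell = +1.04 V, n = 2.
Overall reaction: 2 Ag⁺(aq) + Ni(s) → 2 Ag(s) + Ni²⁺(aq); Q = [Ni²⁺]^1/[Ag⁺]^2.
From E = E° − (0.0592/n) log Q: log Q = (E° − E)·n/0.0592 = (+1.04 − (+0.958))·2/0.0592 = 2.7703.
So 2·log[Ag⁺] = 1·log(0.133) − log Q = -0.8761 − (2.7703) = -3.6464; log[Ag⁺] = -3.6464 / 2 = -1.8232; [Ag⁺] = 10^(-1.8232) ≈ 0.015 M.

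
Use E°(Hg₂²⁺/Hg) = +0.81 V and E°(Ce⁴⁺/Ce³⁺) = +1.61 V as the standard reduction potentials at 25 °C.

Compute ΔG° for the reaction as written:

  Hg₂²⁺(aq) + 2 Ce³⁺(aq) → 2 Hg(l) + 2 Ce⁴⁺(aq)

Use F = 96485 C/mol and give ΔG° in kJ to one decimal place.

+154.4 kJ

As written, Hg₂²⁺/Hg is reduced (cathode) and Ce⁴⁺/Ce³⁺ is oxidised (anode), so E°cell = (+0.81) − (+1.61) = -0.80 V.
Balancing electrons gives n = 2.
ΔG° = −nFE° = −(2)(96485)(-0.80) = 154,376 J = +154.4 kJ.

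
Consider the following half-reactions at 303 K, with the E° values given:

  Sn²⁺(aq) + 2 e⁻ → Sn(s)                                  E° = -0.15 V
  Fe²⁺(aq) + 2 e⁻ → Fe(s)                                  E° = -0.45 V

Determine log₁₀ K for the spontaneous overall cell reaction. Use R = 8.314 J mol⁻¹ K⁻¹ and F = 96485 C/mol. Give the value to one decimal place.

10.0

Cathode: Sn²⁺/Sn; anode: Fe²⁺/Fe. E°cell = (-0.15) − (-0.45) = +0.30 V, with n = 2.
ΔG° = −nFE° = −RT ln K, so ln K = nFE°/(RT) = (2)(96485)(+0.30) / ((8.314)(303)) = 22.980.
log₁₀ K = 22.980 / ln 10 = 10.0.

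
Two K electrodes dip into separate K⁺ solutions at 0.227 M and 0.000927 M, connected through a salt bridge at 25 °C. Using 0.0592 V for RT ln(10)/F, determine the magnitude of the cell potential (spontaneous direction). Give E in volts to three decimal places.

For a concentration cell E°cell = 0. The 0.227 M side is the cathode (reduction is favoured where [K⁺] is higher).
With n = 1, E = −(0.0592/1) log([K⁺]ₐₙ/[K⁺]꜀ₐₜ) = −(0.0592/1) log(0.000927/0.227) = −(0.0592/1)(-2.389) = +0.141 V.

+0.141 V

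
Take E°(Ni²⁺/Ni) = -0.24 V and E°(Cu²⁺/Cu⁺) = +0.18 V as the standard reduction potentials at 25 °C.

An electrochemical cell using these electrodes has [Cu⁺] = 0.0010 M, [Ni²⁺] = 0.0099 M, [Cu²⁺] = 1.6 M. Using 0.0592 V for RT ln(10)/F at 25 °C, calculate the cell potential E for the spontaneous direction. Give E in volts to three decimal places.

+0.669 V

Cu²⁺/Cu⁺ is the cathode (higher E°), Ni²⁺/Ni the anode: E°cell = +0.18 − (-0.24) = +0.42 V, n = 2.
Overall: 2 Cu²⁺(aq) + Ni(s) → 2 Cu⁺(aq) + Ni²⁺(aq)
Q = [Cu⁺]^2·[Ni²⁺] / ([Cu²⁺]^2); log Q = -8.413.
E = E° − (0.0592/n) log Q = +0.42 − (0.0592/2)(-8.413) = +0.669 V.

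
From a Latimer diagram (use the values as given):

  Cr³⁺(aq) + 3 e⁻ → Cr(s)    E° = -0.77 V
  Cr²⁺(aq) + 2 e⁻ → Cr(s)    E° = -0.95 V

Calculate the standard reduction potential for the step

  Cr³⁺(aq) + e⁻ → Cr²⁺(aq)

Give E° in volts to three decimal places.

Sequential free energies add, so n₃E°₃ = n₁E°₁ + n₂E°₂.
With n₃ = 3, and the known step contributing 2×(-0.95) V, the unknown satisfies 1·E° = 3×(-0.77) − 2×(-0.95) = -0.410.
E° = -0.410 / 1 = -0.410 V.

-0.410 V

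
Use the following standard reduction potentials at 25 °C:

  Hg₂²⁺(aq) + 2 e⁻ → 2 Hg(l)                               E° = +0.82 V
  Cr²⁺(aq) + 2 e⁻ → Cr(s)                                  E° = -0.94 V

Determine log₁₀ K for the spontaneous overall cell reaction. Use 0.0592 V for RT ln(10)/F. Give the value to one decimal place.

Cathode: Hg₂²⁺/Hg; anode: Cr²⁺/Cr. E°cell = +1.76 V, n = 2.
log K = nE°cell / 0.0592 = (2)(+1.76) / 0.0592 = 59.5.

59.5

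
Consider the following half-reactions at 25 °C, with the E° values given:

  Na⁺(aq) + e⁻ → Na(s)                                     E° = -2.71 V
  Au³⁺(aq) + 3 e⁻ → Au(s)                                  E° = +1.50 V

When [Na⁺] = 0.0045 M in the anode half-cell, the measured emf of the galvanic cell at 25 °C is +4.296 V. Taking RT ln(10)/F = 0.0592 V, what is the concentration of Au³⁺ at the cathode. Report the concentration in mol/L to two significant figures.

0.0021 M

Au³⁺/Au is the cathode, Na⁺/Na the anode: E°cell = +4.21 V, n = 3.
Overall reaction: Au³⁺(aq) + 3 Na(s) → Au(s) + 3 Na⁺(aq); Q = [Na⁺]^3/[Au³⁺]^1.
From E = E° − (0.0592/n) log Q: log Q = (E° − E)·n/0.0592 = (+4.21 − (+4.296))·3/0.0592 = -4.3581.
So 1·log[Au³⁺] = 3·log(0.0045) − log Q = -7.0404 − (-4.3581) = -2.6823; [Au³⁺] = 10^(-2.6823) ≈ 0.0021 M.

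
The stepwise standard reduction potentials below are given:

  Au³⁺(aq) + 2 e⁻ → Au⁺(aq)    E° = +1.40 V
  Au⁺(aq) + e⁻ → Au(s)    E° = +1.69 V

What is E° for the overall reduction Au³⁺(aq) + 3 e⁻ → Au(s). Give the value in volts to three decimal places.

+1.497 V

Since ΔG° = −nFE° is additive over sequential reductions, n₃E°₃ = n₁E°₁ + n₂E°₂.
E°₃ = (2×+1.40 + 1×+1.69) / 3 = (+4.490) / 3 = +1.497 V.
E° values themselves are not directly additive — weighting by electron count is essential.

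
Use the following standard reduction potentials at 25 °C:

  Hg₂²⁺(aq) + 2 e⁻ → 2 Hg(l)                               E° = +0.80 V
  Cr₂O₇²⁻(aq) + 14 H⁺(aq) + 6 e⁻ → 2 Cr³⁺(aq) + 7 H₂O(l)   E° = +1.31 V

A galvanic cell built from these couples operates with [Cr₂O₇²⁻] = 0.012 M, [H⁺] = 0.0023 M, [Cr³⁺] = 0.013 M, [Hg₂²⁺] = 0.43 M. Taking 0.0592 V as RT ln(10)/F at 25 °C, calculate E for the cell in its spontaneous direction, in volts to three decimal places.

Cr₂O₇²⁻/Cr³⁺ is the cathode (higher E°), Hg₂²⁺/Hg the anode: E°cell = +1.31 − (+0.80) = +0.51 V, n = 6.
Overall: Cr₂O₇²⁻(aq) + 14 H⁺(aq) + 6 Hg(l) → 2 Cr³⁺(aq) + 7 H₂O(l) + 3 Hg₂²⁺(aq)
Q = [Cr³⁺]^2·[Hg₂²⁺]^3 / ([Cr₂O₇²⁻]·[H⁺]^14); log Q = 33.985.
E = E° − (0.0592/n) log Q = +0.51 − (0.0592/6)(33.985) = +0.175 V.

+0.175 V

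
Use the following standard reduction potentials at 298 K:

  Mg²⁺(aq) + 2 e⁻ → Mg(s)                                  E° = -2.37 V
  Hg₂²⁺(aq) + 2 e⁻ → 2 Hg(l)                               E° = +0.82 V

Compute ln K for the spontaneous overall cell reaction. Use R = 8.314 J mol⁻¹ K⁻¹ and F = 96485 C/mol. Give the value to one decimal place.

Cathode: Hg₂²⁺/Hg; anode: Mg²⁺/Mg. E°cell = (+0.82) − (-2.37) = +3.19 V, with n = 2.
ΔG° = −nFE° = −RT ln K, so ln K = nFE°/(RT) = (2)(96485)(+3.19) / ((8.314)(298)) = 248.459.

248.5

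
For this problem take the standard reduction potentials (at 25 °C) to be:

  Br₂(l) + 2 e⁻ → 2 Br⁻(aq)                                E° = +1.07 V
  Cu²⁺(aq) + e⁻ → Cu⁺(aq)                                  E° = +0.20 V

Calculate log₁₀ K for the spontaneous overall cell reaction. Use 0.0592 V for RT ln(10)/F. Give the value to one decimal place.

29.4

Cathode: Br₂/Br⁻; anode: Cu²⁺/Cu⁺. E°cell = +0.87 V, n = 2.
log K = nE°cell / 0.0592 = (2)(+0.87) / 0.0592 = 29.4.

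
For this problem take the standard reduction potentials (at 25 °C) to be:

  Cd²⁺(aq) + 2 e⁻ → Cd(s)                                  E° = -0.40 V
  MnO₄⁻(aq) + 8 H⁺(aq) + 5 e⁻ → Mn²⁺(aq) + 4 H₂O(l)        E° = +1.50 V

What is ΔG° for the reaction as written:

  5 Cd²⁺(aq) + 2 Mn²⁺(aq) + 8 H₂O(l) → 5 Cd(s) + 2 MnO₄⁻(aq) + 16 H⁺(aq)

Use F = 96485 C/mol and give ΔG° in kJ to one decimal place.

+1833.2 kJ

As written, Cd²⁺/Cd is reduced (cathode) and MnO₄⁻/Mn²⁺ is oxidised (anode), so E°cell = (-0.40) − (+1.50) = -1.90 V.
Balancing electrons gives n = 10.
ΔG° = −nFE° = −(10)(96485)(-1.90) = 1,833,215 J = +1833.2 kJ.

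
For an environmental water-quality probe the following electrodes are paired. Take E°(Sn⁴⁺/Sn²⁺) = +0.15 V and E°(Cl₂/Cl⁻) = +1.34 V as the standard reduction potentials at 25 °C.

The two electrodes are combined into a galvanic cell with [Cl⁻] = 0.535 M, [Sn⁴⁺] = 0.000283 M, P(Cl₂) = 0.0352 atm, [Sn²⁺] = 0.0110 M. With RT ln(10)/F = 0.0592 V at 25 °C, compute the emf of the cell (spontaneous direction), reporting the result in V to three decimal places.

Cl₂/Cl⁻ is the cathode (higher E°), Sn⁴⁺/Sn²⁺ the anode: E°cell = +1.34 − (+0.15) = +1.19 V, n = 2.
Overall: Cl₂(g) + Sn²⁺(aq) → 2 Cl⁻(aq) + Sn⁴⁺(aq)
Q = [Cl⁻]^2·[Sn⁴⁺] / (P(Cl₂)·[Sn²⁺]); log Q = -0.679.
E = E° − (0.0592/n) log Q = +1.19 − (0.0592/2)(-0.679) = +1.210 V.

+1.210 V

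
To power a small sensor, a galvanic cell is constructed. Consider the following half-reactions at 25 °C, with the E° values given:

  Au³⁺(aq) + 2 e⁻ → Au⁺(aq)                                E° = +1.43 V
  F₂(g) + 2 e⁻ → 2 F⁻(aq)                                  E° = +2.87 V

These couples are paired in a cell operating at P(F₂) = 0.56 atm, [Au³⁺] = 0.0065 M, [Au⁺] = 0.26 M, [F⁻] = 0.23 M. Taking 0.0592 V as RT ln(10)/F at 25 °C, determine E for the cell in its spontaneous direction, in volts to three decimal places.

+1.518 V

F₂/F⁻ is the cathode (higher E°), Au³⁺/Au⁺ the anode: E°cell = +2.87 − (+1.43) = +1.44 V, n = 2.
Overall: F₂(g) + Au⁺(aq) → 2 F⁻(aq) + Au³⁺(aq)
Q = [F⁻]^2·[Au³⁺] / (P(F₂)·[Au⁺]); log Q = -2.627.
E = E° − (0.0592/n) log Q = +1.44 − (0.0592/2)(-2.627) = +1.518 V.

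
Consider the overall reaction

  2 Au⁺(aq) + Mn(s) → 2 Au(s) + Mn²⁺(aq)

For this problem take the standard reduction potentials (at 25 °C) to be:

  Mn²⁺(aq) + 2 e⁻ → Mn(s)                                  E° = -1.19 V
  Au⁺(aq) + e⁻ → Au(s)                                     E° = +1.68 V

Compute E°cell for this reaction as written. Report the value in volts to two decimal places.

+2.87 V

The Au⁺/Au couple has the higher reduction potential, so it is the cathode; Mn²⁺/Mn is oxidised at the anode.
E°cell = E°(cathode) − E°(anode) = (+1.68) − (-1.19) = +2.87 V.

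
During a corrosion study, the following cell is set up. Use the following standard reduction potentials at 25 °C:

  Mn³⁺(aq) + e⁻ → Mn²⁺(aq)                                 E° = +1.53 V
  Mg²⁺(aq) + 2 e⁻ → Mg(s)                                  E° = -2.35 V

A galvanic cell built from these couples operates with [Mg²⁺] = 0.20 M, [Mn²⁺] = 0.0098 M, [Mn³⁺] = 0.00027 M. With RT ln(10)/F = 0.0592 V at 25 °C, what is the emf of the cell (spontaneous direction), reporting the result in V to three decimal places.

Mn³⁺/Mn²⁺ is the cathode (higher E°), Mg²⁺/Mg the anode: E°cell = +1.53 − (-2.35) = +3.88 V, n = 2.
Overall: 2 Mn³⁺(aq) + Mg(s) → 2 Mn²⁺(aq) + Mg²⁺(aq)
Q = [Mn²⁺]^2·[Mg²⁺] / ([Mn³⁺]^2); log Q = 2.421.
E = E° − (0.0592/n) log Q = +3.88 − (0.0592/2)(2.421) = +3.808 V.

+3.808 V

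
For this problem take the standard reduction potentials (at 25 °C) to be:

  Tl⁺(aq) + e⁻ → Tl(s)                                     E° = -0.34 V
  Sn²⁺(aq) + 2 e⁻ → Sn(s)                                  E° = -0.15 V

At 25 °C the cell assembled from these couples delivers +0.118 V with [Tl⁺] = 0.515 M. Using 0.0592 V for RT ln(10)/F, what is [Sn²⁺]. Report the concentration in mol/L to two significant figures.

0.00098 M

Sn²⁺/Sn is the cathode, Tl⁺/Tl the anode: E°cell = +0.19 V, n = 2.
Overall reaction: Sn²⁺(aq) + 2 Tl(s) → Sn(s) + 2 Tl⁺(aq); Q = [Tl⁺]^2/[Sn²⁺]^1.
From E = E° − (0.0592/n) log Q: log Q = (E° − E)·n/0.0592 = (+0.19 − (+0.118))·2/0.0592 = 2.4324.
So 1·log[Sn²⁺] = 2·log(0.515) − log Q = -0.5764 − (2.4324) = -3.0088; [Sn²⁺] = 10^(-3.0088) ≈ 0.00098 M.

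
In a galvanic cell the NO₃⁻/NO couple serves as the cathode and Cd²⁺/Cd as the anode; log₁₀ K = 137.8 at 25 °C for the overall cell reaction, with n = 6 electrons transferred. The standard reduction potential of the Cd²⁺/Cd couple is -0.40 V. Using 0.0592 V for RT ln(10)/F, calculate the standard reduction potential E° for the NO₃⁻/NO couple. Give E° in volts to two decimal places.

+0.96 V

E°cell = (0.0592/n)·log K = (0.0592/6)(137.8) = +1.360 V.
Since NO₃⁻/NO is the cathode and Cd²⁺/Cd the anode, E°cell = E°(NO₃⁻/NO) − E°(Cd²⁺/Cd).
So E°(NO₃⁻/NO) = E°cell + E°(Cd²⁺/Cd) = +1.360 + (-0.40) = +0.96 V.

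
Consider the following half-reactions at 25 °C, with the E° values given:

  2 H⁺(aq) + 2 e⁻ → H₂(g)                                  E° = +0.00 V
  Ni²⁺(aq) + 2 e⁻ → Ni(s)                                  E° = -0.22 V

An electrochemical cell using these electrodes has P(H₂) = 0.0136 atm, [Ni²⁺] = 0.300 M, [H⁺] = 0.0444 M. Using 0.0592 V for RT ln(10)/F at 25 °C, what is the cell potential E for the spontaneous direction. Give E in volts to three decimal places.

H⁺/H₂ is the cathode (higher E°), Ni²⁺/Ni the anode: E°cell = +0.00 − (-0.22) = +0.22 V, n = 2.
Overall: 2 H⁺(aq) + Ni(s) → H₂(g) + Ni²⁺(aq)
Q = P(H₂)·[Ni²⁺] / ([H⁺]^2); log Q = 0.316.
E = E° − (0.0592/n) log Q = +0.22 − (0.0592/2)(0.316) = +0.211 V.

+0.211 V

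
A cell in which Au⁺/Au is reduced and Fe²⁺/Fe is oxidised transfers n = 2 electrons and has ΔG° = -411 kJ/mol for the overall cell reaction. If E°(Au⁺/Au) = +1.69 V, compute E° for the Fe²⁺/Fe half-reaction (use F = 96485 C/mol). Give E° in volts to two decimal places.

-0.44 V

E°cell = −ΔG°/(nF) = −(-411×10³)/((2)(96485)) = +2.130 V.
Since Au⁺/Au is the cathode and Fe²⁺/Fe the anode, E°cell = E°(Au⁺/Au) − E°(Fe²⁺/Fe).
So E°(Fe²⁺/Fe) = E°(Au⁺/Au) − E°cell = (+1.69) − (+2.130) = -0.44 V.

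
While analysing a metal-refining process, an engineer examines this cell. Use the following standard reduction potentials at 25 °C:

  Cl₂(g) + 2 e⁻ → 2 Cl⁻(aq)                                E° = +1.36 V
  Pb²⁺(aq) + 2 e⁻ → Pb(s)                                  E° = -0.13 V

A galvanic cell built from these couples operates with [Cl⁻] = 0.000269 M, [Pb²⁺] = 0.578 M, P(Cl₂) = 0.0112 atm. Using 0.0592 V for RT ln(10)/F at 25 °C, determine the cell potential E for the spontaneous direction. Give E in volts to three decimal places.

Cl₂/Cl⁻ is the cathode (higher E°), Pb²⁺/Pb the anode: E°cell = +1.36 − (-0.13) = +1.49 V, n = 2.
Overall: Cl₂(g) + Pb(s) → 2 Cl⁻(aq) + Pb²⁺(aq)
Q = [Cl⁻]^2·[Pb²⁺] / (P(Cl₂)); log Q = -5.428.
E = E° − (0.0592/n) log Q = +1.49 − (0.0592/2)(-5.428) = +1.651 V.

+1.651 V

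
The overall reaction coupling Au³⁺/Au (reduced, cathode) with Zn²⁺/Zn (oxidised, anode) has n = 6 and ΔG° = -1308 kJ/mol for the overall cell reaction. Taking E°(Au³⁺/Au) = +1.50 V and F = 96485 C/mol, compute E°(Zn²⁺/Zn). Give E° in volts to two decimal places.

E°cell = −ΔG°/(nF) = −(-1308×10³)/((6)(96485)) = +2.259 V.
Since Au³⁺/Au is the cathode and Zn²⁺/Zn the anode, E°cell = E°(Au³⁺/Au) − E°(Zn²⁺/Zn).
So E°(Zn²⁺/Zn) = E°(Au³⁺/Au) − E°cell = (+1.50) − (+2.259) = -0.76 V.

-0.76 V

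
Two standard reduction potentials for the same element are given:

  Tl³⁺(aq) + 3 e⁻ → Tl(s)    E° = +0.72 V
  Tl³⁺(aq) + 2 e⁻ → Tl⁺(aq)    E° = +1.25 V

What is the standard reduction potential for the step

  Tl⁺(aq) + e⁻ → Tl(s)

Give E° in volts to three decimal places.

Sequential free energies add, so n₃E°₃ = n₁E°₁ + n₂E°₂.
With n₃ = 3, and the known step contributing 2×(+1.25) V, the unknown satisfies 1·E° = 3×(+0.72) − 2×(+1.25) = -0.340.
E° = -0.340 / 1 = -0.340 V.

-0.340 V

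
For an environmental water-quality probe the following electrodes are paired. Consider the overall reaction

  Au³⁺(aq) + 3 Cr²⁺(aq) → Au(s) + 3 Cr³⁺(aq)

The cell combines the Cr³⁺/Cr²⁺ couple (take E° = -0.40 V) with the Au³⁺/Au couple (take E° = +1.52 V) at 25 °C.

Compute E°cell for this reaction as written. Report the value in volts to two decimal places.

+1.92 V

The Au³⁺/Au couple has the higher reduction potential, so it is the cathode; Cr³⁺/Cr²⁺ is oxidised at the anode.
E°cell = E°(cathode) − E°(anode) = (+1.52) − (-0.40) = +1.92 V.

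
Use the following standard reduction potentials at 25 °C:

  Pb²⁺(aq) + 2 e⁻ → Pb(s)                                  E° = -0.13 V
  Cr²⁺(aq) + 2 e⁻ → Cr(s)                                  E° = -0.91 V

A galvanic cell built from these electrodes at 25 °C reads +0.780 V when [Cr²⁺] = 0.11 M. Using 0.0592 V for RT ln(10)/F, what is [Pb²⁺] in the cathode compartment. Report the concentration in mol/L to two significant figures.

Pb²⁺/Pb is the cathode, Cr²⁺/Cr the anode: E°cell = +0.78 V, n = 2.
Overall reaction: Pb²⁺(aq) + Cr(s) → Pb(s) + Cr²⁺(aq); Q = [Cr²⁺]^1/[Pb²⁺]^1.
From E = E° − (0.0592/n) log Q: log Q = (E° − E)·n/0.0592 = (+0.78 − (+0.780))·2/0.0592 = 0.0000.
So 1·log[Pb²⁺] = 1·log(0.11) − log Q = -0.9586 − (0.0000) = -0.9586; [Pb²⁺] = 10^(-0.9586) ≈ 0.11 M.

0.11 M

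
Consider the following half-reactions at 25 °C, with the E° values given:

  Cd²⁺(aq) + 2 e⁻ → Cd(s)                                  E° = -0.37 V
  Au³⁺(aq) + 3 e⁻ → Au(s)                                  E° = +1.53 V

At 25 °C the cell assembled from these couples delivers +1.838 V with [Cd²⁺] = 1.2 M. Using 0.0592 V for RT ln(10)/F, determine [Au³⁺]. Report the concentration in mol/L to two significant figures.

Au³⁺/Au is the cathode, Cd²⁺/Cd the anode: E°cell = +1.90 V, n = 6.
Overall reaction: 2 Au³⁺(aq) + 3 Cd(s) → 2 Au(s) + 3 Cd²⁺(aq); Q = [Cd²⁺]^3/[Au³⁺]^2.
From E = E° − (0.0592/n) log Q: log Q = (E° − E)·n/0.0592 = (+1.90 − (+1.838))·6/0.0592 = 6.2838.
So 2·log[Au³⁺] = 3·log(1.2) − log Q = 0.2375 − (6.2838) = -6.0463; log[Au³⁺] = -6.0463 / 2 = -3.0231; [Au³⁺] = 10^(-3.0231) ≈ 0.00095 M.

0.00095 M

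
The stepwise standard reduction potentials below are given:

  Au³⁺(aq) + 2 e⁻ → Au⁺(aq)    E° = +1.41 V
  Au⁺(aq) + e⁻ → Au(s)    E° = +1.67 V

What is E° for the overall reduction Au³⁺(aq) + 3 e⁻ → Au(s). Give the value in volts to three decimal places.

Adding the free-energy changes (−nFE°) of the two steps gives −n₃FE°₃ = −n₁FE°₁ − n₂FE°₂.
E°₃ = (2×+1.41 + 1×+1.67) / 3 = (+4.490) / 3 = +1.497 V.

+1.497 V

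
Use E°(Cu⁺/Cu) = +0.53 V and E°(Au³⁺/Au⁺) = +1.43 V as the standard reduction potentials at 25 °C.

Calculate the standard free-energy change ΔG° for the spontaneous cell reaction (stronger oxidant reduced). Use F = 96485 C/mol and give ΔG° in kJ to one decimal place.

-173.7 kJ

Au³⁺/Au⁺ (E° = +1.43 V) is the cathode; Cu⁺/Cu (E° = +0.53 V) is the anode, so E°cell = +0.90 V.
Balancing electrons gives n = 2 (lcm of 2 and 1).
ΔG° = −nFE° = −(2)(96485)(+0.90) = -173,673 J = -173.7 kJ.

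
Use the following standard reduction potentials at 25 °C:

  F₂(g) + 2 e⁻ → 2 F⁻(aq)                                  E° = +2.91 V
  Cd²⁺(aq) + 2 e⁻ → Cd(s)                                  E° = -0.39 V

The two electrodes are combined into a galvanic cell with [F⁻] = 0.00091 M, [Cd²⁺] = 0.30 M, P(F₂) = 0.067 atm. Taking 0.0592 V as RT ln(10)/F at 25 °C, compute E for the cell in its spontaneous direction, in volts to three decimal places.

+3.461 V

F₂/F⁻ is the cathode (higher E°), Cd²⁺/Cd the anode: E°cell = +2.91 − (-0.39) = +3.30 V, n = 2.
Overall: F₂(g) + Cd(s) → 2 F⁻(aq) + Cd²⁺(aq)
Q = [F⁻]^2·[Cd²⁺] / (P(F₂)); log Q = -5.431.
E = E° − (0.0592/n) log Q = +3.30 − (0.0592/2)(-5.431) = +3.461 V.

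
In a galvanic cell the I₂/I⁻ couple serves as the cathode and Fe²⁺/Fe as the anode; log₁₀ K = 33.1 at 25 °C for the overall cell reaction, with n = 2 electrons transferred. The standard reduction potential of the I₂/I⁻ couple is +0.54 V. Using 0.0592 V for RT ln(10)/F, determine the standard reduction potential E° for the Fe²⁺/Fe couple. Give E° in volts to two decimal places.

E°cell = (0.0592/n)·log K = (0.0592/2)(33.1) = +0.980 V.
Since I₂/I⁻ is the cathode and Fe²⁺/Fe the anode, E°cell = E°(I₂/I⁻) − E°(Fe²⁺/Fe).
So E°(Fe²⁺/Fe) = E°(I₂/I⁻) − E°cell = (+0.54) − (+0.980) = -0.44 V.

-0.44 V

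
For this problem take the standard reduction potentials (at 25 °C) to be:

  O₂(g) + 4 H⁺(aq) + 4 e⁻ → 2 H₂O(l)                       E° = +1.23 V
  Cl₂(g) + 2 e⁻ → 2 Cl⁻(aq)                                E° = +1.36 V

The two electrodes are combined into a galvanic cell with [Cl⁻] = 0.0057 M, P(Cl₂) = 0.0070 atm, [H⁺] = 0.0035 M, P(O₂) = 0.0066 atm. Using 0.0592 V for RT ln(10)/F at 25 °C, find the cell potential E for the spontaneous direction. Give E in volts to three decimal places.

+0.377 V

Cl₂/Cl⁻ is the cathode (higher E°), O₂/H₂O the anode: E°cell = +1.36 − (+1.23) = +0.13 V, n = 4.
Overall: 2 Cl₂(g) + 2 H₂O(l) → 4 Cl⁻(aq) + O₂(g) + 4 H⁺(aq)
Q = [Cl⁻]^4·P(O₂)·[H⁺]^4 / (P(Cl₂)^2); log Q = -16.671.
E = E° − (0.0592/n) log Q = +0.13 − (0.0592/4)(-16.671) = +0.377 V.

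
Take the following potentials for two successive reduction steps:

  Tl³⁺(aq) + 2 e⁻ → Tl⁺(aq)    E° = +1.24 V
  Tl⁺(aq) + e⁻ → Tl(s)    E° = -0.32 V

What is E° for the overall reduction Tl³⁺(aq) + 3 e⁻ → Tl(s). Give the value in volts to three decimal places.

Since ΔG° = −nFE° is additive over sequential reductions, n₃E°₃ = n₁E°₁ + n₂E°₂.
E°₃ = (2×+1.24 + 1×-0.32) / 3 = (+2.160) / 3 = +0.720 V.

+0.720 V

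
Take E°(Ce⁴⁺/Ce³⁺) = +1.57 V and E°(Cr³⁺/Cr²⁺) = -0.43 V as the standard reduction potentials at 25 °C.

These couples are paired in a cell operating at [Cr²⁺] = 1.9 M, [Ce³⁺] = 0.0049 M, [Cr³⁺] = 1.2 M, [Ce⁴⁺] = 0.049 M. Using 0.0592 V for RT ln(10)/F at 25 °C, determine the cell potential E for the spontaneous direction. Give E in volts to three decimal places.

+2.071 V

Ce⁴⁺/Ce³⁺ is the cathode (higher E°), Cr³⁺/Cr²⁺ the anode: E°cell = +1.57 − (-0.43) = +2.00 V, n = 1.
Overall: Ce⁴⁺(aq) + Cr²⁺(aq) → Ce³⁺(aq) + Cr³⁺(aq)
Q = [Ce³⁺]·[Cr³⁺] / ([Ce⁴⁺]·[Cr²⁺]); log Q = -1.200.
E = E° − (0.0592/n) log Q = +2.00 − (0.0592/1)(-1.200) = +2.071 V.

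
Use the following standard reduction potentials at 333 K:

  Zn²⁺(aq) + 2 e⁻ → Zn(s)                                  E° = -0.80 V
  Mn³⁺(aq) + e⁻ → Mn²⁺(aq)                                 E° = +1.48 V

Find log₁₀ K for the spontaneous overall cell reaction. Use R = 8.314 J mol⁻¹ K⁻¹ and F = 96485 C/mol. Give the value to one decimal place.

69.0

Cathode: Mn³⁺/Mn²⁺; anode: Zn²⁺/Zn. E°cell = (+1.48) − (-0.80) = +2.28 V, with n = 2.
ΔG° = −nFE° = −RT ln K, so ln K = nFE°/(RT) = (2)(96485)(+2.28) / ((8.314)(333)) = 158.917.
log₁₀ K = 158.917 / ln 10 = 69.0.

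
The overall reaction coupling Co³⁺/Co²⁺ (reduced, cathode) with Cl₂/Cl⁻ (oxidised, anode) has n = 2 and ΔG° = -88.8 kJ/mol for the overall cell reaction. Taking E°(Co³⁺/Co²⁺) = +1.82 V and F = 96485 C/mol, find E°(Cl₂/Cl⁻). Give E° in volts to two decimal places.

E°cell = −ΔG°/(nF) = −(-88.8×10³)/((2)(96485)) = +0.460 V.
Since Co³⁺/Co²⁺ is the cathode and Cl₂/Cl⁻ the anode, E°cell = E°(Co³⁺/Co²⁺) − E°(Cl₂/Cl⁻).
So E°(Cl₂/Cl⁻) = E°(Co³⁺/Co²⁺) − E°cell = (+1.82) − (+0.460) = +1.36 V.

+1.36 V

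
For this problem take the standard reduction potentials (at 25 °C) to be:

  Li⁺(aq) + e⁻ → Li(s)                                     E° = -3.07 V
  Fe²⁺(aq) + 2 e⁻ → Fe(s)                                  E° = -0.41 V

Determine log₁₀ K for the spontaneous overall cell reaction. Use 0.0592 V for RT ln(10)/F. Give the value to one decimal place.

89.9

Cathode: Fe²⁺/Fe; anode: Li⁺/Li. E°cell = +2.66 V, n = 2.
log K = nE°cell / 0.0592 = (2)(+2.66) / 0.0592 = 89.9.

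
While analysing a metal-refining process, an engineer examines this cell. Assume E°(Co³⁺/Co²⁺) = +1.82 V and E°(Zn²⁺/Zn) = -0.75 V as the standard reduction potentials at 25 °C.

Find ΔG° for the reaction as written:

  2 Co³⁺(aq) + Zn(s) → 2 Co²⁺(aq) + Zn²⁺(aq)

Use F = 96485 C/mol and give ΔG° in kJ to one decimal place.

As written, Co³⁺/Co²⁺ is reduced (cathode) and Zn²⁺/Zn is oxidised (anode), so E°cell = (+1.82) − (-0.75) = +2.57 V.
Balancing electrons gives n = 2.
ΔG° = −nFE° = −(2)(96485)(+2.57) = -495,933 J = -495.9 kJ.

-495.9 kJ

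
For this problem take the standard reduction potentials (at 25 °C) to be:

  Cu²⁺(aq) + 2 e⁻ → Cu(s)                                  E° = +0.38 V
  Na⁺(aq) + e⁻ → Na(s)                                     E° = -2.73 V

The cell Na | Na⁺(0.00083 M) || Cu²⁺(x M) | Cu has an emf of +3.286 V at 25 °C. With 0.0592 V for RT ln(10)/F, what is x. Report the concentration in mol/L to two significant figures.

Cu²⁺/Cu is the cathode, Na⁺/Na the anode: E°cell = +3.11 V, n = 2.
Overall reaction: Cu²⁺(aq) + 2 Na(s) → Cu(s) + 2 Na⁺(aq); Q = [Na⁺]^2/[Cu²⁺]^1.
From E = E° − (0.0592/n) log Q: log Q = (E° − E)·n/0.0592 = (+3.11 − (+3.286))·2/0.0592 = -5.9459.
So 1·log[Cu²⁺] = 2·log(0.00083) − log Q = -6.1618 − (-5.9459) = -0.2159; [Cu²⁺] = 10^(-0.2159) ≈ 0.61 M.

0.61 M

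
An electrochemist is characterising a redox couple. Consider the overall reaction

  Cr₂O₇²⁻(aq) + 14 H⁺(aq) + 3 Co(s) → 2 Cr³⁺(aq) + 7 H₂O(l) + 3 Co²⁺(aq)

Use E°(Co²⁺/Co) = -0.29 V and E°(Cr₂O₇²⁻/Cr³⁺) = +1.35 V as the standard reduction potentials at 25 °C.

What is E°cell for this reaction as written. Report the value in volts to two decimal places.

The Cr₂O₇²⁻/Cr³⁺ couple has the higher reduction potential, so it is the cathode; Co²⁺/Co is oxidised at the anode.
E°cell = E°(cathode) − E°(anode) = (+1.35) − (-0.29) = +1.64 V.

+1.64 V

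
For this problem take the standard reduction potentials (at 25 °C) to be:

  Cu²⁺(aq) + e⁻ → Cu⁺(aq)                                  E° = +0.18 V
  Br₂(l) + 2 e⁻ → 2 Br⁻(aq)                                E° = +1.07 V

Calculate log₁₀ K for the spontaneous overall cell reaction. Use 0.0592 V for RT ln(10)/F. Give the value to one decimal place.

Cathode: Br₂/Br⁻; anode: Cu²⁺/Cu⁺. E°cell = +0.89 V, n = 2.
log K = nE°cell / 0.0592 = (2)(+0.89) / 0.0592 = 30.1.

30.1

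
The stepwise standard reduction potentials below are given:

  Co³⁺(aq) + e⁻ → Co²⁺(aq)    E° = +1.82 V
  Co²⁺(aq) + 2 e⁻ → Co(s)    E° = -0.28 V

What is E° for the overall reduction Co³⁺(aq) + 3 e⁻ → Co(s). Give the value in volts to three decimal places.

Standard free energies of sequential steps add: ΔG°₃ = ΔG°₁ + ΔG°₂, so n₃E°₃ = n₁E°₁ + n₂E°₂.
E°₃ = (1×+1.82 + 2×-0.28) / 3 = (+1.260) / 3 = +0.420 V.

+0.420 V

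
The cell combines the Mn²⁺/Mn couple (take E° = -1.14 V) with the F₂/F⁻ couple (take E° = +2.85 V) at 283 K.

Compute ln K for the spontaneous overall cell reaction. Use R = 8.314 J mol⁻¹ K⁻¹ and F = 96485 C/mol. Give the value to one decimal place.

327.2

Cathode: F₂/F⁻; anode: Mn²⁺/Mn. E°cell = (+2.85) − (-1.14) = +3.99 V, with n = 2.
ΔG° = −nFE° = −RT ln K, so ln K = nFE°/(RT) = (2)(96485)(+3.99) / ((8.314)(283)) = 327.240.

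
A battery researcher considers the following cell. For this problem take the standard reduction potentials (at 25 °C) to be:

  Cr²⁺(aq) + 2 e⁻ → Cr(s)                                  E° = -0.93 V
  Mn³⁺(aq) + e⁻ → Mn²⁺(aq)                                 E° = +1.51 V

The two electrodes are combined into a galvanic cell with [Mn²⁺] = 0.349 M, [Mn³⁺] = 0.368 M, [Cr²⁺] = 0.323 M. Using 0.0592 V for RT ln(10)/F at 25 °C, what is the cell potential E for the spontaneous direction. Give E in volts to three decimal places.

+2.456 V

Mn³⁺/Mn²⁺ is the cathode (higher E°), Cr²⁺/Cr the anode: E°cell = +1.51 − (-0.93) = +2.44 V, n = 2.
Overall: 2 Mn³⁺(aq) + Cr(s) → 2 Mn²⁺(aq) + Cr²⁺(aq)
Q = [Mn²⁺]^2·[Cr²⁺] / ([Mn³⁺]^2); log Q = -0.537.
E = E° − (0.0592/n) log Q = +2.44 − (0.0592/2)(-0.537) = +2.456 V.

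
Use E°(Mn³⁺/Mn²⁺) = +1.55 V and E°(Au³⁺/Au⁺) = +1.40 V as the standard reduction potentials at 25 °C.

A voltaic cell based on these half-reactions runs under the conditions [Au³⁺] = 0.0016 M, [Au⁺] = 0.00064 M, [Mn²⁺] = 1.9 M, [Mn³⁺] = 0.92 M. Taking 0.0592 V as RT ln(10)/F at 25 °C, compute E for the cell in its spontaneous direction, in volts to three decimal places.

+0.120 V

Mn³⁺/Mn²⁺ is the cathode (higher E°), Au³⁺/Au⁺ the anode: E°cell = +1.55 − (+1.40) = +0.15 V, n = 2.
Overall: 2 Mn³⁺(aq) + Au⁺(aq) → 2 Mn²⁺(aq) + Au³⁺(aq)
Q = [Mn²⁺]^2·[Au³⁺] / ([Mn³⁺]^2·[Au⁺]); log Q = 1.028.
E = E° − (0.0592/n) log Q = +0.15 − (0.0592/2)(1.028) = +0.120 V.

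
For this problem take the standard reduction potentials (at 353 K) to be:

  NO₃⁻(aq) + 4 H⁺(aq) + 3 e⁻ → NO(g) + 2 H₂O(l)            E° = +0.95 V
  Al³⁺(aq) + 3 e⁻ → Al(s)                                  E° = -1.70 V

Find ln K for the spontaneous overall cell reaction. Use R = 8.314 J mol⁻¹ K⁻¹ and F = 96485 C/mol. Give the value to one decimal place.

Cathode: NO₃⁻/NO; anode: Al³⁺/Al. E°cell = (+0.95) − (-1.70) = +2.65 V, with n = 3.
ΔG° = −nFE° = −RT ln K, so ln K = nFE°/(RT) = (3)(96485)(+2.65) / ((8.314)(353)) = 261.362.

261.4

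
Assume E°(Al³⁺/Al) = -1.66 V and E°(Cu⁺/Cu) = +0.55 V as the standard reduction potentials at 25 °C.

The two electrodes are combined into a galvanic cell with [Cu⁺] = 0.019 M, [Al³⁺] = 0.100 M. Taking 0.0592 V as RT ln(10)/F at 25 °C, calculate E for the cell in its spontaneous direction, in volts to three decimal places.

+2.128 V

Cu⁺/Cu is the cathode (higher E°), Al³⁺/Al the anode: E°cell = +0.55 − (-1.66) = +2.21 V, n = 3.
Overall: 3 Cu⁺(aq) + Al(s) → 3 Cu(s) + Al³⁺(aq)
Q = [Al³⁺] / ([Cu⁺]^3); log Q = 4.164.
E = E° − (0.0592/n) log Q = +2.21 − (0.0592/3)(4.164) = +2.128 V.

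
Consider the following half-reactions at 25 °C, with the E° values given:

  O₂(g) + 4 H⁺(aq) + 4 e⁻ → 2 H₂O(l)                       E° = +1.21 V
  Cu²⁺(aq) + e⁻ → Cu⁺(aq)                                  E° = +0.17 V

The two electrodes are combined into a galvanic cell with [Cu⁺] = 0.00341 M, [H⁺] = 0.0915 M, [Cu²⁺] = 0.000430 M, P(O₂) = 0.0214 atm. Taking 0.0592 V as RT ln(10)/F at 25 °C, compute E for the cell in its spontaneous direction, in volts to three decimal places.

O₂/H₂O is the cathode (higher E°), Cu²⁺/Cu⁺ the anode: E°cell = +1.21 − (+0.17) = +1.04 V, n = 4.
Overall: O₂(g) + 4 H⁺(aq) + 4 Cu⁺(aq) → 2 H₂O(l) + 4 Cu²⁺(aq)
Q = [Cu²⁺]^4 / (P(O₂)·[H⁺]^4·[Cu⁺]^4); log Q = 2.227.
E = E° − (0.0592/n) log Q = +1.04 − (0.0592/4)(2.227) = +1.007 V.

+1.007 V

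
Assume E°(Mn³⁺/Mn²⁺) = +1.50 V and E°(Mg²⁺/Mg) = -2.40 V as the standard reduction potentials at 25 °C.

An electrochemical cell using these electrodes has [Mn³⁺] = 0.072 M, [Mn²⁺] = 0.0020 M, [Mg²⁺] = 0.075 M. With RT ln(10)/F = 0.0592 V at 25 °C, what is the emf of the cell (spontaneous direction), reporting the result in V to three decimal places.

Mn³⁺/Mn²⁺ is the cathode (higher E°), Mg²⁺/Mg the anode: E°cell = +1.50 − (-2.40) = +3.90 V, n = 2.
Overall: 2 Mn³⁺(aq) + Mg(s) → 2 Mn²⁺(aq) + Mg²⁺(aq)
Q = [Mn²⁺]^2·[Mg²⁺] / ([Mn³⁺]^2); log Q = -4.238.
E = E° − (0.0592/n) log Q = +3.90 − (0.0592/2)(-4.238) = +4.025 V.

+4.025 V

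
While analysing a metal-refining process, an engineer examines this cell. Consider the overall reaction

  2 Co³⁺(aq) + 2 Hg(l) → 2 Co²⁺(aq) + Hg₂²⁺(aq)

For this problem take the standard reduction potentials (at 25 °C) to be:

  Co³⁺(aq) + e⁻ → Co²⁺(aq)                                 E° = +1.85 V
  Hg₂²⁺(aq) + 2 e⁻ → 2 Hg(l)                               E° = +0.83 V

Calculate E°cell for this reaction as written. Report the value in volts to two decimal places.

The Co³⁺/Co²⁺ couple has the higher reduction potential, so it is the cathode; Hg₂²⁺/Hg is oxidised at the anode.
E°cell = E°(cathode) − E°(anode) = (+1.85) − (+0.83) = +1.02 V.

+1.02 V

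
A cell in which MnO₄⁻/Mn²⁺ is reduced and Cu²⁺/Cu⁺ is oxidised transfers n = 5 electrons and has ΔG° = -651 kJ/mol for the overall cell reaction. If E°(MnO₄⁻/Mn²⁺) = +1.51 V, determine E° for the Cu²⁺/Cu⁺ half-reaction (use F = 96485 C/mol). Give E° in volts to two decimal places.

+0.16 V

E°cell = −ΔG°/(nF) = −(-651×10³)/((5)(96485)) = +1.349 V.
Since MnO₄⁻/Mn²⁺ is the cathode and Cu²⁺/Cu⁺ the anode, E°cell = E°(MnO₄⁻/Mn²⁺) − E°(Cu²⁺/Cu⁺).
So E°(Cu²⁺/Cu⁺) = E°(MnO₄⁻/Mn²⁺) − E°cell = (+1.51) − (+1.349) = +0.16 V.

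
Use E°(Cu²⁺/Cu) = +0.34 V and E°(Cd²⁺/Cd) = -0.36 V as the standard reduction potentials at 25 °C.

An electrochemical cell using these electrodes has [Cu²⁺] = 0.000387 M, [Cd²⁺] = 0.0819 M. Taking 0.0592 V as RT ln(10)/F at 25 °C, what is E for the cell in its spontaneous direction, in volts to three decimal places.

+0.631 V

Cu²⁺/Cu is the cathode (higher E°), Cd²⁺/Cd the anode: E°cell = +0.34 − (-0.36) = +0.70 V, n = 2.
Overall: Cu²⁺(aq) + Cd(s) → Cu(s) + Cd²⁺(aq)
Q = [Cd²⁺] / ([Cu²⁺]); log Q = 2.326.
E = E° − (0.0592/n) log Q = +0.70 − (0.0592/2)(2.326) = +0.631 V.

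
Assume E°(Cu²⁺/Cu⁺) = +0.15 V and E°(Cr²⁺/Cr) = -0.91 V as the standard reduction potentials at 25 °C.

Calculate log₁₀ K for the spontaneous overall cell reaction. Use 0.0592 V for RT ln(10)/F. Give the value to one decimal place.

Cathode: Cu²⁺/Cu⁺; anode: Cr²⁺/Cr. E°cell = +1.06 V, n = 2.
log K = nE°cell / 0.0592 = (2)(+1.06) / 0.0592 = 35.8.

35.8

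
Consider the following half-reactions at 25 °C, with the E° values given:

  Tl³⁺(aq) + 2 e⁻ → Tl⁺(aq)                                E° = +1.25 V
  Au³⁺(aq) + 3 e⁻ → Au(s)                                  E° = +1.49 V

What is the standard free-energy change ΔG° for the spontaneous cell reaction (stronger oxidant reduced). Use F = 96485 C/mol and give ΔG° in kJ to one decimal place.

Au³⁺/Au (E° = +1.49 V) is the cathode; Tl³⁺/Tl⁺ (E° = +1.25 V) is the anode, so E°cell = +0.24 V.
Balancing electrons gives n = 6 (lcm of 3 and 2).
ΔG° = −nFE° = −(6)(96485)(+0.24) = -138,938 J = -138.9 kJ.

-138.9 kJ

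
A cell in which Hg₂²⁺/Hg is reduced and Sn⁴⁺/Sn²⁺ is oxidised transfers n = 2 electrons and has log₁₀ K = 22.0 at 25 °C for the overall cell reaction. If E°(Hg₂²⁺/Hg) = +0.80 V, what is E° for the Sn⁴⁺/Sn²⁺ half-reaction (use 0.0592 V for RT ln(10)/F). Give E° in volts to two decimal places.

+0.15 V

E°cell = (0.0592/n)·log K = (0.0592/2)(22.0) = +0.651 V.
Since Hg₂²⁺/Hg is the cathode and Sn⁴⁺/Sn²⁺ the anode, E°cell = E°(Hg₂²⁺/Hg) − E°(Sn⁴⁺/Sn²⁺).
So E°(Sn⁴⁺/Sn²⁺) = E°(Hg₂²⁺/Hg) − E°cell = (+0.80) − (+0.651) = +0.15 V.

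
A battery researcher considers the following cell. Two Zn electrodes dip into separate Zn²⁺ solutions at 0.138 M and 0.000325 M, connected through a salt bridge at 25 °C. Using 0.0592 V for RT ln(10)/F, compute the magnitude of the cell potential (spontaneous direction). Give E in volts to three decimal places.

+0.078 V

For a concentration cell E°cell = 0. The 0.138 M side is the cathode (reduction is favoured where [Zn²⁺] is higher).
With n = 2, E = −(0.0592/2) log([Zn²⁺]ₐₙ/[Zn²⁺]꜀ₐₜ) = −(0.0592/2) log(0.000325/0.138) = −(0.0592/2)(-2.628) = +0.078 V.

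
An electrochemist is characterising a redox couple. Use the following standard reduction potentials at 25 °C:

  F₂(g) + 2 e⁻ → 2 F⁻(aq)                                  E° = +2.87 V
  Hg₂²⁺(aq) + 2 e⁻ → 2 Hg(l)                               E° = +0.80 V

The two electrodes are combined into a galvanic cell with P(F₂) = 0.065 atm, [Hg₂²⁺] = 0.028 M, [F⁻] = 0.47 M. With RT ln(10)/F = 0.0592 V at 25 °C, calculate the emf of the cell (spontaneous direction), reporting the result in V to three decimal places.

F₂/F⁻ is the cathode (higher E°), Hg₂²⁺/Hg the anode: E°cell = +2.87 − (+0.80) = +2.07 V, n = 2.
Overall: F₂(g) + 2 Hg(l) → 2 F⁻(aq) + Hg₂²⁺(aq)
Q = [F⁻]^2·[Hg₂²⁺] / (P(F₂)); log Q = -1.022.
E = E° − (0.0592/n) log Q = +2.07 − (0.0592/2)(-1.022) = +2.100 V.

+2.100 V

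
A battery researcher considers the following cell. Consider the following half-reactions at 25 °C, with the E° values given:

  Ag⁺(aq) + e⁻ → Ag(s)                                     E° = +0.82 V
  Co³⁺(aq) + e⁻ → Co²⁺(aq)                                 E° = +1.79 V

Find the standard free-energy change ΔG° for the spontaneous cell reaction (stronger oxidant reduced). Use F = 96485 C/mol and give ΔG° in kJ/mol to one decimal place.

-93.6 kJ/mol

Co³⁺/Co²⁺ (E° = +1.79 V) is the cathode; Ag⁺/Ag (E° = +0.82 V) is the anode, so E°cell = +0.97 V.
Balancing electrons gives n = 1 (lcm of 1 and 1).
ΔG° = −nFE° = −(1)(96485)(+0.97) = -93,590 J = -93.6 kJ/mol.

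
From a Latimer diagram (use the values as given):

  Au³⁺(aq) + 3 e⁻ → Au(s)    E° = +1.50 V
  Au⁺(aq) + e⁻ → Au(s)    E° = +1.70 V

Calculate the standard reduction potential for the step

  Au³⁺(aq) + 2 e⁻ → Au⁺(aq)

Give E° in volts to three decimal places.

Sequential free energies add, so n₃E°₃ = n₁E°₁ + n₂E°₂.
With n₃ = 3, and the known step contributing 1×(+1.70) V, the unknown satisfies 2·E° = 3×(+1.50) − 1×(+1.70) = +2.800.
E° = +2.800 / 2 = +1.400 V.

+1.400 V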